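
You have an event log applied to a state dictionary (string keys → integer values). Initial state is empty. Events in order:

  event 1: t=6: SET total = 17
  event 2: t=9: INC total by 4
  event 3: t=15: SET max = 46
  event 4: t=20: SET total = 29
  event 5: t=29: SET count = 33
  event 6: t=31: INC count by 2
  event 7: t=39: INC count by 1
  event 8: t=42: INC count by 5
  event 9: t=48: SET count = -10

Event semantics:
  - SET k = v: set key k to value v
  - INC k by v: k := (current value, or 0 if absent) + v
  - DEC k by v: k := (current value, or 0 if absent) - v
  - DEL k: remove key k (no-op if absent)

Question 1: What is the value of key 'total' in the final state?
Answer: 29

Derivation:
Track key 'total' through all 9 events:
  event 1 (t=6: SET total = 17): total (absent) -> 17
  event 2 (t=9: INC total by 4): total 17 -> 21
  event 3 (t=15: SET max = 46): total unchanged
  event 4 (t=20: SET total = 29): total 21 -> 29
  event 5 (t=29: SET count = 33): total unchanged
  event 6 (t=31: INC count by 2): total unchanged
  event 7 (t=39: INC count by 1): total unchanged
  event 8 (t=42: INC count by 5): total unchanged
  event 9 (t=48: SET count = -10): total unchanged
Final: total = 29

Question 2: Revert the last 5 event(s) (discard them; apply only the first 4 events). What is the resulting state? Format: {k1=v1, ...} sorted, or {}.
Answer: {max=46, total=29}

Derivation:
Keep first 4 events (discard last 5):
  after event 1 (t=6: SET total = 17): {total=17}
  after event 2 (t=9: INC total by 4): {total=21}
  after event 3 (t=15: SET max = 46): {max=46, total=21}
  after event 4 (t=20: SET total = 29): {max=46, total=29}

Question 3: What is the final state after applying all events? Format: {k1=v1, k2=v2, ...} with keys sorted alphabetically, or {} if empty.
Answer: {count=-10, max=46, total=29}

Derivation:
  after event 1 (t=6: SET total = 17): {total=17}
  after event 2 (t=9: INC total by 4): {total=21}
  after event 3 (t=15: SET max = 46): {max=46, total=21}
  after event 4 (t=20: SET total = 29): {max=46, total=29}
  after event 5 (t=29: SET count = 33): {count=33, max=46, total=29}
  after event 6 (t=31: INC count by 2): {count=35, max=46, total=29}
  after event 7 (t=39: INC count by 1): {count=36, max=46, total=29}
  after event 8 (t=42: INC count by 5): {count=41, max=46, total=29}
  after event 9 (t=48: SET count = -10): {count=-10, max=46, total=29}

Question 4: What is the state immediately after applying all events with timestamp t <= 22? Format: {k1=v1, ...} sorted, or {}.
Apply events with t <= 22 (4 events):
  after event 1 (t=6: SET total = 17): {total=17}
  after event 2 (t=9: INC total by 4): {total=21}
  after event 3 (t=15: SET max = 46): {max=46, total=21}
  after event 4 (t=20: SET total = 29): {max=46, total=29}

Answer: {max=46, total=29}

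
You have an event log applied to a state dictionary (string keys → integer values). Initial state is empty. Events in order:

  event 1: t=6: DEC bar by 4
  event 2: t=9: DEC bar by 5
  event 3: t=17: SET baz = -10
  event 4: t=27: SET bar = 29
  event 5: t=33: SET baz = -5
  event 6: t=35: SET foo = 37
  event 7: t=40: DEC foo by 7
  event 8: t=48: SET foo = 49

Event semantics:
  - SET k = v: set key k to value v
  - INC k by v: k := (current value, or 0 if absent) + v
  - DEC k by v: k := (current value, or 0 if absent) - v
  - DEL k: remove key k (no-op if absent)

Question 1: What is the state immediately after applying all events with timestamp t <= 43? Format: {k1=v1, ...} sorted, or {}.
Apply events with t <= 43 (7 events):
  after event 1 (t=6: DEC bar by 4): {bar=-4}
  after event 2 (t=9: DEC bar by 5): {bar=-9}
  after event 3 (t=17: SET baz = -10): {bar=-9, baz=-10}
  after event 4 (t=27: SET bar = 29): {bar=29, baz=-10}
  after event 5 (t=33: SET baz = -5): {bar=29, baz=-5}
  after event 6 (t=35: SET foo = 37): {bar=29, baz=-5, foo=37}
  after event 7 (t=40: DEC foo by 7): {bar=29, baz=-5, foo=30}

Answer: {bar=29, baz=-5, foo=30}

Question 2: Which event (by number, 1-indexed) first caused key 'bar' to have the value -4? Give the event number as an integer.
Answer: 1

Derivation:
Looking for first event where bar becomes -4:
  event 1: bar (absent) -> -4  <-- first match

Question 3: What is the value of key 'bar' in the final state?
Track key 'bar' through all 8 events:
  event 1 (t=6: DEC bar by 4): bar (absent) -> -4
  event 2 (t=9: DEC bar by 5): bar -4 -> -9
  event 3 (t=17: SET baz = -10): bar unchanged
  event 4 (t=27: SET bar = 29): bar -9 -> 29
  event 5 (t=33: SET baz = -5): bar unchanged
  event 6 (t=35: SET foo = 37): bar unchanged
  event 7 (t=40: DEC foo by 7): bar unchanged
  event 8 (t=48: SET foo = 49): bar unchanged
Final: bar = 29

Answer: 29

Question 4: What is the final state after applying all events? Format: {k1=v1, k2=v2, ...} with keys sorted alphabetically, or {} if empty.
Answer: {bar=29, baz=-5, foo=49}

Derivation:
  after event 1 (t=6: DEC bar by 4): {bar=-4}
  after event 2 (t=9: DEC bar by 5): {bar=-9}
  after event 3 (t=17: SET baz = -10): {bar=-9, baz=-10}
  after event 4 (t=27: SET bar = 29): {bar=29, baz=-10}
  after event 5 (t=33: SET baz = -5): {bar=29, baz=-5}
  after event 6 (t=35: SET foo = 37): {bar=29, baz=-5, foo=37}
  after event 7 (t=40: DEC foo by 7): {bar=29, baz=-5, foo=30}
  after event 8 (t=48: SET foo = 49): {bar=29, baz=-5, foo=49}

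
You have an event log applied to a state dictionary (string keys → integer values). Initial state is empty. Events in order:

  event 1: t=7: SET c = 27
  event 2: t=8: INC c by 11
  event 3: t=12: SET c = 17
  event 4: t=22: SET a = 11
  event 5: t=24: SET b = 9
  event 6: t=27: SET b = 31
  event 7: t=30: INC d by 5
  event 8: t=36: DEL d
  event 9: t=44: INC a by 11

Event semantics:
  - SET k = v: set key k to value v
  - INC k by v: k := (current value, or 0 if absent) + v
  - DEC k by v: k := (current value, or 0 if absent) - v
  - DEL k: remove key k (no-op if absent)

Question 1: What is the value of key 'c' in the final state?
Answer: 17

Derivation:
Track key 'c' through all 9 events:
  event 1 (t=7: SET c = 27): c (absent) -> 27
  event 2 (t=8: INC c by 11): c 27 -> 38
  event 3 (t=12: SET c = 17): c 38 -> 17
  event 4 (t=22: SET a = 11): c unchanged
  event 5 (t=24: SET b = 9): c unchanged
  event 6 (t=27: SET b = 31): c unchanged
  event 7 (t=30: INC d by 5): c unchanged
  event 8 (t=36: DEL d): c unchanged
  event 9 (t=44: INC a by 11): c unchanged
Final: c = 17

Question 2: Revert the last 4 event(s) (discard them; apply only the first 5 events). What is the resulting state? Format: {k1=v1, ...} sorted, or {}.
Keep first 5 events (discard last 4):
  after event 1 (t=7: SET c = 27): {c=27}
  after event 2 (t=8: INC c by 11): {c=38}
  after event 3 (t=12: SET c = 17): {c=17}
  after event 4 (t=22: SET a = 11): {a=11, c=17}
  after event 5 (t=24: SET b = 9): {a=11, b=9, c=17}

Answer: {a=11, b=9, c=17}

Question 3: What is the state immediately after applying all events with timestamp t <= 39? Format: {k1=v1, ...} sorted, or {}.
Answer: {a=11, b=31, c=17}

Derivation:
Apply events with t <= 39 (8 events):
  after event 1 (t=7: SET c = 27): {c=27}
  after event 2 (t=8: INC c by 11): {c=38}
  after event 3 (t=12: SET c = 17): {c=17}
  after event 4 (t=22: SET a = 11): {a=11, c=17}
  after event 5 (t=24: SET b = 9): {a=11, b=9, c=17}
  after event 6 (t=27: SET b = 31): {a=11, b=31, c=17}
  after event 7 (t=30: INC d by 5): {a=11, b=31, c=17, d=5}
  after event 8 (t=36: DEL d): {a=11, b=31, c=17}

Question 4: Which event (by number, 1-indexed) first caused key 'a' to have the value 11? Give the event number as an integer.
Looking for first event where a becomes 11:
  event 4: a (absent) -> 11  <-- first match

Answer: 4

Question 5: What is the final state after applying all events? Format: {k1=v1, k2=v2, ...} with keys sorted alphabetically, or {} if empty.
  after event 1 (t=7: SET c = 27): {c=27}
  after event 2 (t=8: INC c by 11): {c=38}
  after event 3 (t=12: SET c = 17): {c=17}
  after event 4 (t=22: SET a = 11): {a=11, c=17}
  after event 5 (t=24: SET b = 9): {a=11, b=9, c=17}
  after event 6 (t=27: SET b = 31): {a=11, b=31, c=17}
  after event 7 (t=30: INC d by 5): {a=11, b=31, c=17, d=5}
  after event 8 (t=36: DEL d): {a=11, b=31, c=17}
  after event 9 (t=44: INC a by 11): {a=22, b=31, c=17}

Answer: {a=22, b=31, c=17}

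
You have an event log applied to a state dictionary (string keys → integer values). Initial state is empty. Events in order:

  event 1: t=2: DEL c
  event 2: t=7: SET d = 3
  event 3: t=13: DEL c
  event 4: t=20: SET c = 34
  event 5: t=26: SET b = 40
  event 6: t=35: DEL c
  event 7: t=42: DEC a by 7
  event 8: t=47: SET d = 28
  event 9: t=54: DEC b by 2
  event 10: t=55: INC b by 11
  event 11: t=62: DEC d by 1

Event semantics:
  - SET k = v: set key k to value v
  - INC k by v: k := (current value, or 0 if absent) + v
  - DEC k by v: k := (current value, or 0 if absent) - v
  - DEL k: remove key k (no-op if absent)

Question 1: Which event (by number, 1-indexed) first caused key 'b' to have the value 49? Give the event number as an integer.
Looking for first event where b becomes 49:
  event 5: b = 40
  event 6: b = 40
  event 7: b = 40
  event 8: b = 40
  event 9: b = 38
  event 10: b 38 -> 49  <-- first match

Answer: 10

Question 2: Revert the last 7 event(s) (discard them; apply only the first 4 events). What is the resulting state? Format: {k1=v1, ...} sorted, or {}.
Keep first 4 events (discard last 7):
  after event 1 (t=2: DEL c): {}
  after event 2 (t=7: SET d = 3): {d=3}
  after event 3 (t=13: DEL c): {d=3}
  after event 4 (t=20: SET c = 34): {c=34, d=3}

Answer: {c=34, d=3}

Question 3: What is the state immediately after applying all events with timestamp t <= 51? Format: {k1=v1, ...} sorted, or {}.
Answer: {a=-7, b=40, d=28}

Derivation:
Apply events with t <= 51 (8 events):
  after event 1 (t=2: DEL c): {}
  after event 2 (t=7: SET d = 3): {d=3}
  after event 3 (t=13: DEL c): {d=3}
  after event 4 (t=20: SET c = 34): {c=34, d=3}
  after event 5 (t=26: SET b = 40): {b=40, c=34, d=3}
  after event 6 (t=35: DEL c): {b=40, d=3}
  after event 7 (t=42: DEC a by 7): {a=-7, b=40, d=3}
  after event 8 (t=47: SET d = 28): {a=-7, b=40, d=28}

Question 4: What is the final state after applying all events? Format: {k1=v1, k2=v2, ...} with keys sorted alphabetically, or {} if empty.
  after event 1 (t=2: DEL c): {}
  after event 2 (t=7: SET d = 3): {d=3}
  after event 3 (t=13: DEL c): {d=3}
  after event 4 (t=20: SET c = 34): {c=34, d=3}
  after event 5 (t=26: SET b = 40): {b=40, c=34, d=3}
  after event 6 (t=35: DEL c): {b=40, d=3}
  after event 7 (t=42: DEC a by 7): {a=-7, b=40, d=3}
  after event 8 (t=47: SET d = 28): {a=-7, b=40, d=28}
  after event 9 (t=54: DEC b by 2): {a=-7, b=38, d=28}
  after event 10 (t=55: INC b by 11): {a=-7, b=49, d=28}
  after event 11 (t=62: DEC d by 1): {a=-7, b=49, d=27}

Answer: {a=-7, b=49, d=27}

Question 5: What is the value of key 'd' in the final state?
Track key 'd' through all 11 events:
  event 1 (t=2: DEL c): d unchanged
  event 2 (t=7: SET d = 3): d (absent) -> 3
  event 3 (t=13: DEL c): d unchanged
  event 4 (t=20: SET c = 34): d unchanged
  event 5 (t=26: SET b = 40): d unchanged
  event 6 (t=35: DEL c): d unchanged
  event 7 (t=42: DEC a by 7): d unchanged
  event 8 (t=47: SET d = 28): d 3 -> 28
  event 9 (t=54: DEC b by 2): d unchanged
  event 10 (t=55: INC b by 11): d unchanged
  event 11 (t=62: DEC d by 1): d 28 -> 27
Final: d = 27

Answer: 27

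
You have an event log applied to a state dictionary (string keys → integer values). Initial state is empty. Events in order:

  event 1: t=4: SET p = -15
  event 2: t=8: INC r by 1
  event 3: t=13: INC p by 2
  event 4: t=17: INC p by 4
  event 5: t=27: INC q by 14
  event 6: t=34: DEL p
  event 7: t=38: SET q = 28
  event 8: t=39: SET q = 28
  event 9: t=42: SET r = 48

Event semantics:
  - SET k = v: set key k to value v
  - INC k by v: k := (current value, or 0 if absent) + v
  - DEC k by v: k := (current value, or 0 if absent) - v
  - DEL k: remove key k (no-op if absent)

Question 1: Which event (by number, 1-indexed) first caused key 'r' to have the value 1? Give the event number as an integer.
Looking for first event where r becomes 1:
  event 2: r (absent) -> 1  <-- first match

Answer: 2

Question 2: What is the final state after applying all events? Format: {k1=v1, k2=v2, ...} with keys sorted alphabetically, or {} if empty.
Answer: {q=28, r=48}

Derivation:
  after event 1 (t=4: SET p = -15): {p=-15}
  after event 2 (t=8: INC r by 1): {p=-15, r=1}
  after event 3 (t=13: INC p by 2): {p=-13, r=1}
  after event 4 (t=17: INC p by 4): {p=-9, r=1}
  after event 5 (t=27: INC q by 14): {p=-9, q=14, r=1}
  after event 6 (t=34: DEL p): {q=14, r=1}
  after event 7 (t=38: SET q = 28): {q=28, r=1}
  after event 8 (t=39: SET q = 28): {q=28, r=1}
  after event 9 (t=42: SET r = 48): {q=28, r=48}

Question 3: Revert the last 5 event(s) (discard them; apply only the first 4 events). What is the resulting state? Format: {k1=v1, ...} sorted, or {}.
Keep first 4 events (discard last 5):
  after event 1 (t=4: SET p = -15): {p=-15}
  after event 2 (t=8: INC r by 1): {p=-15, r=1}
  after event 3 (t=13: INC p by 2): {p=-13, r=1}
  after event 4 (t=17: INC p by 4): {p=-9, r=1}

Answer: {p=-9, r=1}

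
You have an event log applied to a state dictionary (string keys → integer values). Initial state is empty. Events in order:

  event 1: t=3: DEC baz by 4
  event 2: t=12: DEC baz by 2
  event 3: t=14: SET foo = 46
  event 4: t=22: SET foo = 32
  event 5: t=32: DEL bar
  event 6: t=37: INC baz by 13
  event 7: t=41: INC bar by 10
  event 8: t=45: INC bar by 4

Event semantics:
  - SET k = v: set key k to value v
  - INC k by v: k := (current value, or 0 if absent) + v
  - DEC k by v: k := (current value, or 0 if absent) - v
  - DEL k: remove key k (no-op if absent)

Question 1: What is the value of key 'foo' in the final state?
Answer: 32

Derivation:
Track key 'foo' through all 8 events:
  event 1 (t=3: DEC baz by 4): foo unchanged
  event 2 (t=12: DEC baz by 2): foo unchanged
  event 3 (t=14: SET foo = 46): foo (absent) -> 46
  event 4 (t=22: SET foo = 32): foo 46 -> 32
  event 5 (t=32: DEL bar): foo unchanged
  event 6 (t=37: INC baz by 13): foo unchanged
  event 7 (t=41: INC bar by 10): foo unchanged
  event 8 (t=45: INC bar by 4): foo unchanged
Final: foo = 32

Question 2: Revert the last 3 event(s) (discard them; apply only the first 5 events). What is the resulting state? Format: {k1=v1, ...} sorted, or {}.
Keep first 5 events (discard last 3):
  after event 1 (t=3: DEC baz by 4): {baz=-4}
  after event 2 (t=12: DEC baz by 2): {baz=-6}
  after event 3 (t=14: SET foo = 46): {baz=-6, foo=46}
  after event 4 (t=22: SET foo = 32): {baz=-6, foo=32}
  after event 5 (t=32: DEL bar): {baz=-6, foo=32}

Answer: {baz=-6, foo=32}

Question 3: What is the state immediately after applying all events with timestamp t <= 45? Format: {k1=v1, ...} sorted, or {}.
Apply events with t <= 45 (8 events):
  after event 1 (t=3: DEC baz by 4): {baz=-4}
  after event 2 (t=12: DEC baz by 2): {baz=-6}
  after event 3 (t=14: SET foo = 46): {baz=-6, foo=46}
  after event 4 (t=22: SET foo = 32): {baz=-6, foo=32}
  after event 5 (t=32: DEL bar): {baz=-6, foo=32}
  after event 6 (t=37: INC baz by 13): {baz=7, foo=32}
  after event 7 (t=41: INC bar by 10): {bar=10, baz=7, foo=32}
  after event 8 (t=45: INC bar by 4): {bar=14, baz=7, foo=32}

Answer: {bar=14, baz=7, foo=32}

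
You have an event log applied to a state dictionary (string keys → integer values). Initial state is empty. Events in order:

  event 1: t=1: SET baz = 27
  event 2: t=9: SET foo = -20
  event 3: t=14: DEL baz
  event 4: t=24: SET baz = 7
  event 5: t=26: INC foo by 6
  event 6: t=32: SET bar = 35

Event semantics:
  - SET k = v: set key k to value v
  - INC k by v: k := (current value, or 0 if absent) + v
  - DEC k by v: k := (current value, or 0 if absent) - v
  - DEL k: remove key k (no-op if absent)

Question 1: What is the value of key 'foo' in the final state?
Answer: -14

Derivation:
Track key 'foo' through all 6 events:
  event 1 (t=1: SET baz = 27): foo unchanged
  event 2 (t=9: SET foo = -20): foo (absent) -> -20
  event 3 (t=14: DEL baz): foo unchanged
  event 4 (t=24: SET baz = 7): foo unchanged
  event 5 (t=26: INC foo by 6): foo -20 -> -14
  event 6 (t=32: SET bar = 35): foo unchanged
Final: foo = -14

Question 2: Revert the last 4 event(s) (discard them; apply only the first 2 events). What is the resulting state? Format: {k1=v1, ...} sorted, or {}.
Keep first 2 events (discard last 4):
  after event 1 (t=1: SET baz = 27): {baz=27}
  after event 2 (t=9: SET foo = -20): {baz=27, foo=-20}

Answer: {baz=27, foo=-20}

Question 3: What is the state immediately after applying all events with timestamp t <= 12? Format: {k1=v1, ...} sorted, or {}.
Answer: {baz=27, foo=-20}

Derivation:
Apply events with t <= 12 (2 events):
  after event 1 (t=1: SET baz = 27): {baz=27}
  after event 2 (t=9: SET foo = -20): {baz=27, foo=-20}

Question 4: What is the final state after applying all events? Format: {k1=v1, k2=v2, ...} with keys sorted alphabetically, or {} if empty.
  after event 1 (t=1: SET baz = 27): {baz=27}
  after event 2 (t=9: SET foo = -20): {baz=27, foo=-20}
  after event 3 (t=14: DEL baz): {foo=-20}
  after event 4 (t=24: SET baz = 7): {baz=7, foo=-20}
  after event 5 (t=26: INC foo by 6): {baz=7, foo=-14}
  after event 6 (t=32: SET bar = 35): {bar=35, baz=7, foo=-14}

Answer: {bar=35, baz=7, foo=-14}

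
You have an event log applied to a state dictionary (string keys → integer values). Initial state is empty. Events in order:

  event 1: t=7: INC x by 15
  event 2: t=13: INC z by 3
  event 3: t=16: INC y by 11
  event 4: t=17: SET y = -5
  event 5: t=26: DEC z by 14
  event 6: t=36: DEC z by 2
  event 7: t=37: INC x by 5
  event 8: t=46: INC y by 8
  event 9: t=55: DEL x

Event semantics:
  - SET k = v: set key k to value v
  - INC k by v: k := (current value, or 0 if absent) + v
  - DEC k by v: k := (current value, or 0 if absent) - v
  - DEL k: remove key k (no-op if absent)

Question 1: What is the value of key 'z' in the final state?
Answer: -13

Derivation:
Track key 'z' through all 9 events:
  event 1 (t=7: INC x by 15): z unchanged
  event 2 (t=13: INC z by 3): z (absent) -> 3
  event 3 (t=16: INC y by 11): z unchanged
  event 4 (t=17: SET y = -5): z unchanged
  event 5 (t=26: DEC z by 14): z 3 -> -11
  event 6 (t=36: DEC z by 2): z -11 -> -13
  event 7 (t=37: INC x by 5): z unchanged
  event 8 (t=46: INC y by 8): z unchanged
  event 9 (t=55: DEL x): z unchanged
Final: z = -13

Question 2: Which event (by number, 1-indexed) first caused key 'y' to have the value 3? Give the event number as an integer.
Answer: 8

Derivation:
Looking for first event where y becomes 3:
  event 3: y = 11
  event 4: y = -5
  event 5: y = -5
  event 6: y = -5
  event 7: y = -5
  event 8: y -5 -> 3  <-- first match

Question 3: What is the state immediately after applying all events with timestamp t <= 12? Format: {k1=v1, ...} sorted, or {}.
Apply events with t <= 12 (1 events):
  after event 1 (t=7: INC x by 15): {x=15}

Answer: {x=15}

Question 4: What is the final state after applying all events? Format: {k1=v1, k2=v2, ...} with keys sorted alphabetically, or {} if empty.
  after event 1 (t=7: INC x by 15): {x=15}
  after event 2 (t=13: INC z by 3): {x=15, z=3}
  after event 3 (t=16: INC y by 11): {x=15, y=11, z=3}
  after event 4 (t=17: SET y = -5): {x=15, y=-5, z=3}
  after event 5 (t=26: DEC z by 14): {x=15, y=-5, z=-11}
  after event 6 (t=36: DEC z by 2): {x=15, y=-5, z=-13}
  after event 7 (t=37: INC x by 5): {x=20, y=-5, z=-13}
  after event 8 (t=46: INC y by 8): {x=20, y=3, z=-13}
  after event 9 (t=55: DEL x): {y=3, z=-13}

Answer: {y=3, z=-13}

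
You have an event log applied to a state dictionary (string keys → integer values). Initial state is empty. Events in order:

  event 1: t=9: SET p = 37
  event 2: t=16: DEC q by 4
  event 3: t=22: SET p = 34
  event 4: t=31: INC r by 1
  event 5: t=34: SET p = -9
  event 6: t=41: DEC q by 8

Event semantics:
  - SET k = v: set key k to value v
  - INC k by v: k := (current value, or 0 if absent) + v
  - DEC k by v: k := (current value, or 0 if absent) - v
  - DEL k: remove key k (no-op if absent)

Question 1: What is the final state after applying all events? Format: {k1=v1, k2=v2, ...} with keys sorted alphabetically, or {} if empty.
  after event 1 (t=9: SET p = 37): {p=37}
  after event 2 (t=16: DEC q by 4): {p=37, q=-4}
  after event 3 (t=22: SET p = 34): {p=34, q=-4}
  after event 4 (t=31: INC r by 1): {p=34, q=-4, r=1}
  after event 5 (t=34: SET p = -9): {p=-9, q=-4, r=1}
  after event 6 (t=41: DEC q by 8): {p=-9, q=-12, r=1}

Answer: {p=-9, q=-12, r=1}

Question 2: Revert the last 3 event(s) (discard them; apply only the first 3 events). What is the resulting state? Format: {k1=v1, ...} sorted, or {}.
Keep first 3 events (discard last 3):
  after event 1 (t=9: SET p = 37): {p=37}
  after event 2 (t=16: DEC q by 4): {p=37, q=-4}
  after event 3 (t=22: SET p = 34): {p=34, q=-4}

Answer: {p=34, q=-4}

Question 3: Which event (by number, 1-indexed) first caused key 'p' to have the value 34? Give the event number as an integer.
Looking for first event where p becomes 34:
  event 1: p = 37
  event 2: p = 37
  event 3: p 37 -> 34  <-- first match

Answer: 3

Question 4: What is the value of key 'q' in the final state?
Answer: -12

Derivation:
Track key 'q' through all 6 events:
  event 1 (t=9: SET p = 37): q unchanged
  event 2 (t=16: DEC q by 4): q (absent) -> -4
  event 3 (t=22: SET p = 34): q unchanged
  event 4 (t=31: INC r by 1): q unchanged
  event 5 (t=34: SET p = -9): q unchanged
  event 6 (t=41: DEC q by 8): q -4 -> -12
Final: q = -12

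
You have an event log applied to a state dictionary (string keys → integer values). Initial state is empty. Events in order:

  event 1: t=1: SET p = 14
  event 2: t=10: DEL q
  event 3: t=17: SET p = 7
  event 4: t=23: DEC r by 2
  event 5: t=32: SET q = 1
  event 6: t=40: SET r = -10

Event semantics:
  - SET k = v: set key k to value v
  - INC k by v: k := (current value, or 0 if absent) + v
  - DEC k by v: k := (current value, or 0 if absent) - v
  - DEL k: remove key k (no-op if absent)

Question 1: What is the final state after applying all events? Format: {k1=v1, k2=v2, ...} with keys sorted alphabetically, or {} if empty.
  after event 1 (t=1: SET p = 14): {p=14}
  after event 2 (t=10: DEL q): {p=14}
  after event 3 (t=17: SET p = 7): {p=7}
  after event 4 (t=23: DEC r by 2): {p=7, r=-2}
  after event 5 (t=32: SET q = 1): {p=7, q=1, r=-2}
  after event 6 (t=40: SET r = -10): {p=7, q=1, r=-10}

Answer: {p=7, q=1, r=-10}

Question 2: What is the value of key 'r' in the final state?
Answer: -10

Derivation:
Track key 'r' through all 6 events:
  event 1 (t=1: SET p = 14): r unchanged
  event 2 (t=10: DEL q): r unchanged
  event 3 (t=17: SET p = 7): r unchanged
  event 4 (t=23: DEC r by 2): r (absent) -> -2
  event 5 (t=32: SET q = 1): r unchanged
  event 6 (t=40: SET r = -10): r -2 -> -10
Final: r = -10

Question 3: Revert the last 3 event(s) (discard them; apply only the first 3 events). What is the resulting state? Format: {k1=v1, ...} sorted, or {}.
Answer: {p=7}

Derivation:
Keep first 3 events (discard last 3):
  after event 1 (t=1: SET p = 14): {p=14}
  after event 2 (t=10: DEL q): {p=14}
  after event 3 (t=17: SET p = 7): {p=7}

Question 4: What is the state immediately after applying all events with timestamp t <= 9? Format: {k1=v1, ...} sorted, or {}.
Answer: {p=14}

Derivation:
Apply events with t <= 9 (1 events):
  after event 1 (t=1: SET p = 14): {p=14}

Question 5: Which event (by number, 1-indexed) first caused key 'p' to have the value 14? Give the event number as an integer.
Answer: 1

Derivation:
Looking for first event where p becomes 14:
  event 1: p (absent) -> 14  <-- first match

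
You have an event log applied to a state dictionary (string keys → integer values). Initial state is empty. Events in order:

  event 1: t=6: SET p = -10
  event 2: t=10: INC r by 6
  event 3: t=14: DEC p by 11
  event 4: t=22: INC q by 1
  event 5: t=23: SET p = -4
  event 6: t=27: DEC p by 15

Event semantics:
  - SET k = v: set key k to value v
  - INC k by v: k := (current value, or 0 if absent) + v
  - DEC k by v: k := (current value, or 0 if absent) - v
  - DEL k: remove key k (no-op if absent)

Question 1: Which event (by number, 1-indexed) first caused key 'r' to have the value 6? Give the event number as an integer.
Answer: 2

Derivation:
Looking for first event where r becomes 6:
  event 2: r (absent) -> 6  <-- first match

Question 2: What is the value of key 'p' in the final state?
Track key 'p' through all 6 events:
  event 1 (t=6: SET p = -10): p (absent) -> -10
  event 2 (t=10: INC r by 6): p unchanged
  event 3 (t=14: DEC p by 11): p -10 -> -21
  event 4 (t=22: INC q by 1): p unchanged
  event 5 (t=23: SET p = -4): p -21 -> -4
  event 6 (t=27: DEC p by 15): p -4 -> -19
Final: p = -19

Answer: -19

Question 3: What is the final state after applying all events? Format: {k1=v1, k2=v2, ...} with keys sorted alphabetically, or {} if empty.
  after event 1 (t=6: SET p = -10): {p=-10}
  after event 2 (t=10: INC r by 6): {p=-10, r=6}
  after event 3 (t=14: DEC p by 11): {p=-21, r=6}
  after event 4 (t=22: INC q by 1): {p=-21, q=1, r=6}
  after event 5 (t=23: SET p = -4): {p=-4, q=1, r=6}
  after event 6 (t=27: DEC p by 15): {p=-19, q=1, r=6}

Answer: {p=-19, q=1, r=6}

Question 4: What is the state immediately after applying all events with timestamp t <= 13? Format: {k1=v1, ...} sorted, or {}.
Apply events with t <= 13 (2 events):
  after event 1 (t=6: SET p = -10): {p=-10}
  after event 2 (t=10: INC r by 6): {p=-10, r=6}

Answer: {p=-10, r=6}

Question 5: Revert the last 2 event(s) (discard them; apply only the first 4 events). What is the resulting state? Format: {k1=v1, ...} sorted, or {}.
Answer: {p=-21, q=1, r=6}

Derivation:
Keep first 4 events (discard last 2):
  after event 1 (t=6: SET p = -10): {p=-10}
  after event 2 (t=10: INC r by 6): {p=-10, r=6}
  after event 3 (t=14: DEC p by 11): {p=-21, r=6}
  after event 4 (t=22: INC q by 1): {p=-21, q=1, r=6}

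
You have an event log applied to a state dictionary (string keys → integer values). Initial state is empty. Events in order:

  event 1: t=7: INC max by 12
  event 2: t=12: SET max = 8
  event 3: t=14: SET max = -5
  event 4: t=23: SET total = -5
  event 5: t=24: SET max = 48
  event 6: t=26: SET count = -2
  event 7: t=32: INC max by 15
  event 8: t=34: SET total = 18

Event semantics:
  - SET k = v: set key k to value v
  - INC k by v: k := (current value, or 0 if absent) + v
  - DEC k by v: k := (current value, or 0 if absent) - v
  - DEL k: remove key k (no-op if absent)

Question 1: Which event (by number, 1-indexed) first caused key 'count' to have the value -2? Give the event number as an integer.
Answer: 6

Derivation:
Looking for first event where count becomes -2:
  event 6: count (absent) -> -2  <-- first match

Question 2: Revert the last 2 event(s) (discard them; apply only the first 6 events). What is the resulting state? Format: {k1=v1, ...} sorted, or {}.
Keep first 6 events (discard last 2):
  after event 1 (t=7: INC max by 12): {max=12}
  after event 2 (t=12: SET max = 8): {max=8}
  after event 3 (t=14: SET max = -5): {max=-5}
  after event 4 (t=23: SET total = -5): {max=-5, total=-5}
  after event 5 (t=24: SET max = 48): {max=48, total=-5}
  after event 6 (t=26: SET count = -2): {count=-2, max=48, total=-5}

Answer: {count=-2, max=48, total=-5}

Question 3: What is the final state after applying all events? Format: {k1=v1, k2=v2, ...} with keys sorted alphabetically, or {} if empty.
  after event 1 (t=7: INC max by 12): {max=12}
  after event 2 (t=12: SET max = 8): {max=8}
  after event 3 (t=14: SET max = -5): {max=-5}
  after event 4 (t=23: SET total = -5): {max=-5, total=-5}
  after event 5 (t=24: SET max = 48): {max=48, total=-5}
  after event 6 (t=26: SET count = -2): {count=-2, max=48, total=-5}
  after event 7 (t=32: INC max by 15): {count=-2, max=63, total=-5}
  after event 8 (t=34: SET total = 18): {count=-2, max=63, total=18}

Answer: {count=-2, max=63, total=18}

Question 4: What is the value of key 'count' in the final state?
Answer: -2

Derivation:
Track key 'count' through all 8 events:
  event 1 (t=7: INC max by 12): count unchanged
  event 2 (t=12: SET max = 8): count unchanged
  event 3 (t=14: SET max = -5): count unchanged
  event 4 (t=23: SET total = -5): count unchanged
  event 5 (t=24: SET max = 48): count unchanged
  event 6 (t=26: SET count = -2): count (absent) -> -2
  event 7 (t=32: INC max by 15): count unchanged
  event 8 (t=34: SET total = 18): count unchanged
Final: count = -2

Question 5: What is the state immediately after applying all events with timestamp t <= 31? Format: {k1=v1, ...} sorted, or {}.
Apply events with t <= 31 (6 events):
  after event 1 (t=7: INC max by 12): {max=12}
  after event 2 (t=12: SET max = 8): {max=8}
  after event 3 (t=14: SET max = -5): {max=-5}
  after event 4 (t=23: SET total = -5): {max=-5, total=-5}
  after event 5 (t=24: SET max = 48): {max=48, total=-5}
  after event 6 (t=26: SET count = -2): {count=-2, max=48, total=-5}

Answer: {count=-2, max=48, total=-5}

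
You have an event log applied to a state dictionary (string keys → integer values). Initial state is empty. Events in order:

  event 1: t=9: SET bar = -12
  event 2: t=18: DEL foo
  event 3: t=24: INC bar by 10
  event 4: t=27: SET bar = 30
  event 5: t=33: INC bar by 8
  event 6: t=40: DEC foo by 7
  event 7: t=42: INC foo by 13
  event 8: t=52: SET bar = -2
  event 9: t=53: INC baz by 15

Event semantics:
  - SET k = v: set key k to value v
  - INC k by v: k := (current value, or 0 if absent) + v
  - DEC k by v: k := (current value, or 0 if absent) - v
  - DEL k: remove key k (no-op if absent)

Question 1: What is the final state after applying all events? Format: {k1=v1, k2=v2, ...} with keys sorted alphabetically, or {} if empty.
  after event 1 (t=9: SET bar = -12): {bar=-12}
  after event 2 (t=18: DEL foo): {bar=-12}
  after event 3 (t=24: INC bar by 10): {bar=-2}
  after event 4 (t=27: SET bar = 30): {bar=30}
  after event 5 (t=33: INC bar by 8): {bar=38}
  after event 6 (t=40: DEC foo by 7): {bar=38, foo=-7}
  after event 7 (t=42: INC foo by 13): {bar=38, foo=6}
  after event 8 (t=52: SET bar = -2): {bar=-2, foo=6}
  after event 9 (t=53: INC baz by 15): {bar=-2, baz=15, foo=6}

Answer: {bar=-2, baz=15, foo=6}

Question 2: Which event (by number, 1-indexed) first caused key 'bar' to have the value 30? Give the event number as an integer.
Looking for first event where bar becomes 30:
  event 1: bar = -12
  event 2: bar = -12
  event 3: bar = -2
  event 4: bar -2 -> 30  <-- first match

Answer: 4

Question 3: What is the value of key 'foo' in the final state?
Answer: 6

Derivation:
Track key 'foo' through all 9 events:
  event 1 (t=9: SET bar = -12): foo unchanged
  event 2 (t=18: DEL foo): foo (absent) -> (absent)
  event 3 (t=24: INC bar by 10): foo unchanged
  event 4 (t=27: SET bar = 30): foo unchanged
  event 5 (t=33: INC bar by 8): foo unchanged
  event 6 (t=40: DEC foo by 7): foo (absent) -> -7
  event 7 (t=42: INC foo by 13): foo -7 -> 6
  event 8 (t=52: SET bar = -2): foo unchanged
  event 9 (t=53: INC baz by 15): foo unchanged
Final: foo = 6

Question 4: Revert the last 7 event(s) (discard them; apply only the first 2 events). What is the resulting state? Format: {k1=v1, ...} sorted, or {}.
Keep first 2 events (discard last 7):
  after event 1 (t=9: SET bar = -12): {bar=-12}
  after event 2 (t=18: DEL foo): {bar=-12}

Answer: {bar=-12}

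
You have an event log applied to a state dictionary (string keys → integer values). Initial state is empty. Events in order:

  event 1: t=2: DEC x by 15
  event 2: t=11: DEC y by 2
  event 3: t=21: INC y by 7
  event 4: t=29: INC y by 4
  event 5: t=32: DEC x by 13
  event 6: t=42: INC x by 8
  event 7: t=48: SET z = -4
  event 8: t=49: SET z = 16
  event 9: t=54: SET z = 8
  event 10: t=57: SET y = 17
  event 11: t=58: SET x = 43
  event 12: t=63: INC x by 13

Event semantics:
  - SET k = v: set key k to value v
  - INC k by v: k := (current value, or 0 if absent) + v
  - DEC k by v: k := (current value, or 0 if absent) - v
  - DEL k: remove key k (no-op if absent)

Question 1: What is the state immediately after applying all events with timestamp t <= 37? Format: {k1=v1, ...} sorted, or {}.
Apply events with t <= 37 (5 events):
  after event 1 (t=2: DEC x by 15): {x=-15}
  after event 2 (t=11: DEC y by 2): {x=-15, y=-2}
  after event 3 (t=21: INC y by 7): {x=-15, y=5}
  after event 4 (t=29: INC y by 4): {x=-15, y=9}
  after event 5 (t=32: DEC x by 13): {x=-28, y=9}

Answer: {x=-28, y=9}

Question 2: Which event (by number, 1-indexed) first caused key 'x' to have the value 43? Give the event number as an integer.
Looking for first event where x becomes 43:
  event 1: x = -15
  event 2: x = -15
  event 3: x = -15
  event 4: x = -15
  event 5: x = -28
  event 6: x = -20
  event 7: x = -20
  event 8: x = -20
  event 9: x = -20
  event 10: x = -20
  event 11: x -20 -> 43  <-- first match

Answer: 11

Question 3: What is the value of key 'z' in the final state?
Answer: 8

Derivation:
Track key 'z' through all 12 events:
  event 1 (t=2: DEC x by 15): z unchanged
  event 2 (t=11: DEC y by 2): z unchanged
  event 3 (t=21: INC y by 7): z unchanged
  event 4 (t=29: INC y by 4): z unchanged
  event 5 (t=32: DEC x by 13): z unchanged
  event 6 (t=42: INC x by 8): z unchanged
  event 7 (t=48: SET z = -4): z (absent) -> -4
  event 8 (t=49: SET z = 16): z -4 -> 16
  event 9 (t=54: SET z = 8): z 16 -> 8
  event 10 (t=57: SET y = 17): z unchanged
  event 11 (t=58: SET x = 43): z unchanged
  event 12 (t=63: INC x by 13): z unchanged
Final: z = 8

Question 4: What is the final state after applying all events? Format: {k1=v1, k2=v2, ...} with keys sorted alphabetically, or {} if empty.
Answer: {x=56, y=17, z=8}

Derivation:
  after event 1 (t=2: DEC x by 15): {x=-15}
  after event 2 (t=11: DEC y by 2): {x=-15, y=-2}
  after event 3 (t=21: INC y by 7): {x=-15, y=5}
  after event 4 (t=29: INC y by 4): {x=-15, y=9}
  after event 5 (t=32: DEC x by 13): {x=-28, y=9}
  after event 6 (t=42: INC x by 8): {x=-20, y=9}
  after event 7 (t=48: SET z = -4): {x=-20, y=9, z=-4}
  after event 8 (t=49: SET z = 16): {x=-20, y=9, z=16}
  after event 9 (t=54: SET z = 8): {x=-20, y=9, z=8}
  after event 10 (t=57: SET y = 17): {x=-20, y=17, z=8}
  after event 11 (t=58: SET x = 43): {x=43, y=17, z=8}
  after event 12 (t=63: INC x by 13): {x=56, y=17, z=8}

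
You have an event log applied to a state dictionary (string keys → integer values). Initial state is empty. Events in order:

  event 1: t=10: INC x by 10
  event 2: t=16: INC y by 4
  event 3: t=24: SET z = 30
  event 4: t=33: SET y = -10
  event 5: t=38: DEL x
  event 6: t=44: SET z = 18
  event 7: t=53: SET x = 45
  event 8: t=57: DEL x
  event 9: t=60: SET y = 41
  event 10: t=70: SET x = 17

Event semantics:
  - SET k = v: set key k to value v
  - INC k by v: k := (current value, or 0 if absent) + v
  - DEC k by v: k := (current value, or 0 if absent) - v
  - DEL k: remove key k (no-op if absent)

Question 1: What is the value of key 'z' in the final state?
Track key 'z' through all 10 events:
  event 1 (t=10: INC x by 10): z unchanged
  event 2 (t=16: INC y by 4): z unchanged
  event 3 (t=24: SET z = 30): z (absent) -> 30
  event 4 (t=33: SET y = -10): z unchanged
  event 5 (t=38: DEL x): z unchanged
  event 6 (t=44: SET z = 18): z 30 -> 18
  event 7 (t=53: SET x = 45): z unchanged
  event 8 (t=57: DEL x): z unchanged
  event 9 (t=60: SET y = 41): z unchanged
  event 10 (t=70: SET x = 17): z unchanged
Final: z = 18

Answer: 18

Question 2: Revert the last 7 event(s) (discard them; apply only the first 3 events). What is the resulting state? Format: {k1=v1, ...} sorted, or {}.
Keep first 3 events (discard last 7):
  after event 1 (t=10: INC x by 10): {x=10}
  after event 2 (t=16: INC y by 4): {x=10, y=4}
  after event 3 (t=24: SET z = 30): {x=10, y=4, z=30}

Answer: {x=10, y=4, z=30}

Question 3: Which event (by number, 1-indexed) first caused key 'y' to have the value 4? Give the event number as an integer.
Answer: 2

Derivation:
Looking for first event where y becomes 4:
  event 2: y (absent) -> 4  <-- first match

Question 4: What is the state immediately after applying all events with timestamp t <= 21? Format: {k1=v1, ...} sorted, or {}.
Answer: {x=10, y=4}

Derivation:
Apply events with t <= 21 (2 events):
  after event 1 (t=10: INC x by 10): {x=10}
  after event 2 (t=16: INC y by 4): {x=10, y=4}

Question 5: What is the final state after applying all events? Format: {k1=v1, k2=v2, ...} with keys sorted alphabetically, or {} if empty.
  after event 1 (t=10: INC x by 10): {x=10}
  after event 2 (t=16: INC y by 4): {x=10, y=4}
  after event 3 (t=24: SET z = 30): {x=10, y=4, z=30}
  after event 4 (t=33: SET y = -10): {x=10, y=-10, z=30}
  after event 5 (t=38: DEL x): {y=-10, z=30}
  after event 6 (t=44: SET z = 18): {y=-10, z=18}
  after event 7 (t=53: SET x = 45): {x=45, y=-10, z=18}
  after event 8 (t=57: DEL x): {y=-10, z=18}
  after event 9 (t=60: SET y = 41): {y=41, z=18}
  after event 10 (t=70: SET x = 17): {x=17, y=41, z=18}

Answer: {x=17, y=41, z=18}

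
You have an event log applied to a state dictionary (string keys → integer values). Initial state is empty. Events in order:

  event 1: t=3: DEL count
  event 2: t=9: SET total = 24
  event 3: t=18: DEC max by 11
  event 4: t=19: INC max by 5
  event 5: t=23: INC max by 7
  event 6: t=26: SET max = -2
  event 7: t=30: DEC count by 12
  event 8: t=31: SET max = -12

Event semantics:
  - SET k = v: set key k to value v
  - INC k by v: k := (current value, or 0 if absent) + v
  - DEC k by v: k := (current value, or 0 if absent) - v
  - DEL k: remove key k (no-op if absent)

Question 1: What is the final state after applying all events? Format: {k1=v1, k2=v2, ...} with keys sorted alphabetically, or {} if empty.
  after event 1 (t=3: DEL count): {}
  after event 2 (t=9: SET total = 24): {total=24}
  after event 3 (t=18: DEC max by 11): {max=-11, total=24}
  after event 4 (t=19: INC max by 5): {max=-6, total=24}
  after event 5 (t=23: INC max by 7): {max=1, total=24}
  after event 6 (t=26: SET max = -2): {max=-2, total=24}
  after event 7 (t=30: DEC count by 12): {count=-12, max=-2, total=24}
  after event 8 (t=31: SET max = -12): {count=-12, max=-12, total=24}

Answer: {count=-12, max=-12, total=24}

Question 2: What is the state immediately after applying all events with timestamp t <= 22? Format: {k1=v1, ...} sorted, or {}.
Apply events with t <= 22 (4 events):
  after event 1 (t=3: DEL count): {}
  after event 2 (t=9: SET total = 24): {total=24}
  after event 3 (t=18: DEC max by 11): {max=-11, total=24}
  after event 4 (t=19: INC max by 5): {max=-6, total=24}

Answer: {max=-6, total=24}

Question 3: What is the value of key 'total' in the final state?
Answer: 24

Derivation:
Track key 'total' through all 8 events:
  event 1 (t=3: DEL count): total unchanged
  event 2 (t=9: SET total = 24): total (absent) -> 24
  event 3 (t=18: DEC max by 11): total unchanged
  event 4 (t=19: INC max by 5): total unchanged
  event 5 (t=23: INC max by 7): total unchanged
  event 6 (t=26: SET max = -2): total unchanged
  event 7 (t=30: DEC count by 12): total unchanged
  event 8 (t=31: SET max = -12): total unchanged
Final: total = 24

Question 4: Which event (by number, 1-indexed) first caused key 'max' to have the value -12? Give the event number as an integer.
Looking for first event where max becomes -12:
  event 3: max = -11
  event 4: max = -6
  event 5: max = 1
  event 6: max = -2
  event 7: max = -2
  event 8: max -2 -> -12  <-- first match

Answer: 8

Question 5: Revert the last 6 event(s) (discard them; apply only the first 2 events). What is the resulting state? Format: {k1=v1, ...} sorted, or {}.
Keep first 2 events (discard last 6):
  after event 1 (t=3: DEL count): {}
  after event 2 (t=9: SET total = 24): {total=24}

Answer: {total=24}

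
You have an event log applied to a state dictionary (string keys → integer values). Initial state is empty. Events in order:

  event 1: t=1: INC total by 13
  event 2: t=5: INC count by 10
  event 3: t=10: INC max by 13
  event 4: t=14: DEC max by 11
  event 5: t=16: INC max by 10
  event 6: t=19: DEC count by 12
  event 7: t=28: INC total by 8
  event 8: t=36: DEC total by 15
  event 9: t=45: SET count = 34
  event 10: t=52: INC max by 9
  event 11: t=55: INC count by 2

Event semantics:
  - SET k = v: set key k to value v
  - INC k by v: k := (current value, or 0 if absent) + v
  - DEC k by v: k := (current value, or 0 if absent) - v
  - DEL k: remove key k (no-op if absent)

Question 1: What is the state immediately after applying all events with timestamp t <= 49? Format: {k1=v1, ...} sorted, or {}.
Apply events with t <= 49 (9 events):
  after event 1 (t=1: INC total by 13): {total=13}
  after event 2 (t=5: INC count by 10): {count=10, total=13}
  after event 3 (t=10: INC max by 13): {count=10, max=13, total=13}
  after event 4 (t=14: DEC max by 11): {count=10, max=2, total=13}
  after event 5 (t=16: INC max by 10): {count=10, max=12, total=13}
  after event 6 (t=19: DEC count by 12): {count=-2, max=12, total=13}
  after event 7 (t=28: INC total by 8): {count=-2, max=12, total=21}
  after event 8 (t=36: DEC total by 15): {count=-2, max=12, total=6}
  after event 9 (t=45: SET count = 34): {count=34, max=12, total=6}

Answer: {count=34, max=12, total=6}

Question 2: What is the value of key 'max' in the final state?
Answer: 21

Derivation:
Track key 'max' through all 11 events:
  event 1 (t=1: INC total by 13): max unchanged
  event 2 (t=5: INC count by 10): max unchanged
  event 3 (t=10: INC max by 13): max (absent) -> 13
  event 4 (t=14: DEC max by 11): max 13 -> 2
  event 5 (t=16: INC max by 10): max 2 -> 12
  event 6 (t=19: DEC count by 12): max unchanged
  event 7 (t=28: INC total by 8): max unchanged
  event 8 (t=36: DEC total by 15): max unchanged
  event 9 (t=45: SET count = 34): max unchanged
  event 10 (t=52: INC max by 9): max 12 -> 21
  event 11 (t=55: INC count by 2): max unchanged
Final: max = 21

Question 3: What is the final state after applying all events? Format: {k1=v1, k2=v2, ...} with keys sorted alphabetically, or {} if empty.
  after event 1 (t=1: INC total by 13): {total=13}
  after event 2 (t=5: INC count by 10): {count=10, total=13}
  after event 3 (t=10: INC max by 13): {count=10, max=13, total=13}
  after event 4 (t=14: DEC max by 11): {count=10, max=2, total=13}
  after event 5 (t=16: INC max by 10): {count=10, max=12, total=13}
  after event 6 (t=19: DEC count by 12): {count=-2, max=12, total=13}
  after event 7 (t=28: INC total by 8): {count=-2, max=12, total=21}
  after event 8 (t=36: DEC total by 15): {count=-2, max=12, total=6}
  after event 9 (t=45: SET count = 34): {count=34, max=12, total=6}
  after event 10 (t=52: INC max by 9): {count=34, max=21, total=6}
  after event 11 (t=55: INC count by 2): {count=36, max=21, total=6}

Answer: {count=36, max=21, total=6}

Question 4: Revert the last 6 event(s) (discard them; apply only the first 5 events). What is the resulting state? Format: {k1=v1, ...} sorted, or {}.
Keep first 5 events (discard last 6):
  after event 1 (t=1: INC total by 13): {total=13}
  after event 2 (t=5: INC count by 10): {count=10, total=13}
  after event 3 (t=10: INC max by 13): {count=10, max=13, total=13}
  after event 4 (t=14: DEC max by 11): {count=10, max=2, total=13}
  after event 5 (t=16: INC max by 10): {count=10, max=12, total=13}

Answer: {count=10, max=12, total=13}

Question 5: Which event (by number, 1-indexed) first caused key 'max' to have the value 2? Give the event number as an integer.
Answer: 4

Derivation:
Looking for first event where max becomes 2:
  event 3: max = 13
  event 4: max 13 -> 2  <-- first match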